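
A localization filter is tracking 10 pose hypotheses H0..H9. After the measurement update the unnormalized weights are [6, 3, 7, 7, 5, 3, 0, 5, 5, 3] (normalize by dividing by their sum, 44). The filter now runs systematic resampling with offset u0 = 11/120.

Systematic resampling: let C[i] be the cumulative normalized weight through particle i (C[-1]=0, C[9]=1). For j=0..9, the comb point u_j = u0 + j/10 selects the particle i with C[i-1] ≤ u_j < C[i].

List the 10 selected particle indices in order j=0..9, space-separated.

C = [3/22, 9/44, 4/11, 23/44, 7/11, 31/44, 31/44, 9/11, 41/44, 1]
j=0: u_0=11/120 ∈ [0, 3/22) → index 0
j=1: u_1=23/120 ∈ [3/22, 9/44) → index 1
j=2: u_2=7/24 ∈ [9/44, 4/11) → index 2
j=3: u_3=47/120 ∈ [4/11, 23/44) → index 3
j=4: u_4=59/120 ∈ [4/11, 23/44) → index 3
j=5: u_5=71/120 ∈ [23/44, 7/11) → index 4
j=6: u_6=83/120 ∈ [7/11, 31/44) → index 5
j=7: u_7=19/24 ∈ [31/44, 9/11) → index 7
j=8: u_8=107/120 ∈ [9/11, 41/44) → index 8
j=9: u_9=119/120 ∈ [41/44, 1) → index 9

0 1 2 3 3 4 5 7 8 9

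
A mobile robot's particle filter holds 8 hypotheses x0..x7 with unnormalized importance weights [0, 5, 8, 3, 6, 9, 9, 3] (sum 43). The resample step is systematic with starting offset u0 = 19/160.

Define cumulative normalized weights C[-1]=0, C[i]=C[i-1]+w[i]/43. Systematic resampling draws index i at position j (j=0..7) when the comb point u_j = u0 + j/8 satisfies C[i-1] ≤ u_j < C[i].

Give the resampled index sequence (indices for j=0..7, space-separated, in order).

2 2 3 4 5 6 6 7

C = [0, 5/43, 13/43, 16/43, 22/43, 31/43, 40/43, 1]
j=0: u_0=19/160 ∈ [5/43, 13/43) → index 2
j=1: u_1=39/160 ∈ [5/43, 13/43) → index 2
j=2: u_2=59/160 ∈ [13/43, 16/43) → index 3
j=3: u_3=79/160 ∈ [16/43, 22/43) → index 4
j=4: u_4=99/160 ∈ [22/43, 31/43) → index 5
j=5: u_5=119/160 ∈ [31/43, 40/43) → index 6
j=6: u_6=139/160 ∈ [31/43, 40/43) → index 6
j=7: u_7=159/160 ∈ [40/43, 1) → index 7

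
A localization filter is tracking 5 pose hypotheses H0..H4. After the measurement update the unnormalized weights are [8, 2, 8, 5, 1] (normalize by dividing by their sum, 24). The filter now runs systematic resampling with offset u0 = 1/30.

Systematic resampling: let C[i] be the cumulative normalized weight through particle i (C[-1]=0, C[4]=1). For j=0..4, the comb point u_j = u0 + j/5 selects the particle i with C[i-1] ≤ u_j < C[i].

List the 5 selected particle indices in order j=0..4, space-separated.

C = [1/3, 5/12, 3/4, 23/24, 1]
j=0: u_0=1/30 ∈ [0, 1/3) → index 0
j=1: u_1=7/30 ∈ [0, 1/3) → index 0
j=2: u_2=13/30 ∈ [5/12, 3/4) → index 2
j=3: u_3=19/30 ∈ [5/12, 3/4) → index 2
j=4: u_4=5/6 ∈ [3/4, 23/24) → index 3

0 0 2 2 3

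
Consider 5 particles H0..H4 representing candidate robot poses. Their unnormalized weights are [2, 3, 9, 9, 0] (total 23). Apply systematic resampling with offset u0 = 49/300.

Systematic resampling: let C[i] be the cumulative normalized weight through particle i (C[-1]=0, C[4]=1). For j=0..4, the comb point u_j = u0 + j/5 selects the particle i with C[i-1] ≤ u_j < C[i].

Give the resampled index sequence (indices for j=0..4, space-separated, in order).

1 2 2 3 3

C = [2/23, 5/23, 14/23, 1, 1]
j=0: u_0=49/300 ∈ [2/23, 5/23) → index 1
j=1: u_1=109/300 ∈ [5/23, 14/23) → index 2
j=2: u_2=169/300 ∈ [5/23, 14/23) → index 2
j=3: u_3=229/300 ∈ [14/23, 1) → index 3
j=4: u_4=289/300 ∈ [14/23, 1) → index 3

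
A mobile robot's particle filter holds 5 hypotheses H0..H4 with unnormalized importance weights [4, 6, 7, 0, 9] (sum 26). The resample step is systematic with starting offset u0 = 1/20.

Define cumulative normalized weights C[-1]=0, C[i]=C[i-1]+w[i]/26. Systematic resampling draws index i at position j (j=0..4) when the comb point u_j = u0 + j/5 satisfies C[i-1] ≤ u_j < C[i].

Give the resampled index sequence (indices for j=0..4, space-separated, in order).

0 1 2 2 4

C = [2/13, 5/13, 17/26, 17/26, 1]
j=0: u_0=1/20 ∈ [0, 2/13) → index 0
j=1: u_1=1/4 ∈ [2/13, 5/13) → index 1
j=2: u_2=9/20 ∈ [5/13, 17/26) → index 2
j=3: u_3=13/20 ∈ [5/13, 17/26) → index 2
j=4: u_4=17/20 ∈ [17/26, 1) → index 4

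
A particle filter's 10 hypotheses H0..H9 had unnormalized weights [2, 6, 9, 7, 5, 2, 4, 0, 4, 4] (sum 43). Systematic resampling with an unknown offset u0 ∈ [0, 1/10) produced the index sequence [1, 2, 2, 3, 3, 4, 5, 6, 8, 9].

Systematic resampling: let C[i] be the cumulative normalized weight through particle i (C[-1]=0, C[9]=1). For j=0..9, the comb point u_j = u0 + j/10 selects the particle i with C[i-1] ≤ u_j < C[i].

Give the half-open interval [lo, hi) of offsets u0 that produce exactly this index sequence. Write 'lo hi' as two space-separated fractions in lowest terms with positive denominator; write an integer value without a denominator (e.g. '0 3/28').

41/430 1/10

C = [2/43, 8/43, 17/43, 24/43, 29/43, 31/43, 35/43, 35/43, 39/43, 1]
j=0 picked index 1: u0 ∈ [2/43, 8/43)
j=1 picked index 2: u0 ∈ [37/430, 127/430)
j=2 picked index 2: u0 ∈ [-3/215, 42/215)
j=3 picked index 3: u0 ∈ [41/430, 111/430)
j=4 picked index 3: u0 ∈ [-1/215, 34/215)
j=5 picked index 4: u0 ∈ [5/86, 15/86)
j=6 picked index 5: u0 ∈ [16/215, 26/215)
j=7 picked index 6: u0 ∈ [9/430, 49/430)
j=8 picked index 8: u0 ∈ [3/215, 23/215)
j=9 picked index 9: u0 ∈ [3/430, 1/10)
intersection: [41/430, 1/10)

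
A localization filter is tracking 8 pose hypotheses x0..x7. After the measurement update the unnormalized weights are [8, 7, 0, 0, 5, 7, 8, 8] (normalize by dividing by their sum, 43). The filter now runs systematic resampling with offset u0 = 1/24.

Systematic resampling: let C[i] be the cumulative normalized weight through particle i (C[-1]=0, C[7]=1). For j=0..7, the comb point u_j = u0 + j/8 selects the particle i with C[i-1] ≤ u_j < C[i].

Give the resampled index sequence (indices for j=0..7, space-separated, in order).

0 0 1 4 5 6 6 7

C = [8/43, 15/43, 15/43, 15/43, 20/43, 27/43, 35/43, 1]
j=0: u_0=1/24 ∈ [0, 8/43) → index 0
j=1: u_1=1/6 ∈ [0, 8/43) → index 0
j=2: u_2=7/24 ∈ [8/43, 15/43) → index 1
j=3: u_3=5/12 ∈ [15/43, 20/43) → index 4
j=4: u_4=13/24 ∈ [20/43, 27/43) → index 5
j=5: u_5=2/3 ∈ [27/43, 35/43) → index 6
j=6: u_6=19/24 ∈ [27/43, 35/43) → index 6
j=7: u_7=11/12 ∈ [35/43, 1) → index 7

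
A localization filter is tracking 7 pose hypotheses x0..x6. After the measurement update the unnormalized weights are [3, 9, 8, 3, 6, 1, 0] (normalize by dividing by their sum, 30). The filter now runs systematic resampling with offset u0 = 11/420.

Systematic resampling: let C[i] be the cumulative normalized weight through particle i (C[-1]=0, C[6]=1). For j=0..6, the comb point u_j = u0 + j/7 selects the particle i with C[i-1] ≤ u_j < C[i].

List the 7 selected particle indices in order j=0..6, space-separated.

0 1 1 2 2 3 4

C = [1/10, 2/5, 2/3, 23/30, 29/30, 1, 1]
j=0: u_0=11/420 ∈ [0, 1/10) → index 0
j=1: u_1=71/420 ∈ [1/10, 2/5) → index 1
j=2: u_2=131/420 ∈ [1/10, 2/5) → index 1
j=3: u_3=191/420 ∈ [2/5, 2/3) → index 2
j=4: u_4=251/420 ∈ [2/5, 2/3) → index 2
j=5: u_5=311/420 ∈ [2/3, 23/30) → index 3
j=6: u_6=53/60 ∈ [23/30, 29/30) → index 4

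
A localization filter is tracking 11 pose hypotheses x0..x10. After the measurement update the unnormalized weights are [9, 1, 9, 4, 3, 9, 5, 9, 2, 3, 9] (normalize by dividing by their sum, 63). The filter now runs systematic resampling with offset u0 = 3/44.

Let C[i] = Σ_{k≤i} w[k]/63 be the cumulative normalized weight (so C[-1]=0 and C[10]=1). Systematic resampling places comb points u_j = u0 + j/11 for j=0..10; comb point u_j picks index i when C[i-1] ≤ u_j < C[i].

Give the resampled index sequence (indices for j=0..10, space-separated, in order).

C = [1/7, 10/63, 19/63, 23/63, 26/63, 5/9, 40/63, 7/9, 17/21, 6/7, 1]
j=0: u_0=3/44 ∈ [0, 1/7) → index 0
j=1: u_1=7/44 ∈ [10/63, 19/63) → index 2
j=2: u_2=1/4 ∈ [10/63, 19/63) → index 2
j=3: u_3=15/44 ∈ [19/63, 23/63) → index 3
j=4: u_4=19/44 ∈ [26/63, 5/9) → index 5
j=5: u_5=23/44 ∈ [26/63, 5/9) → index 5
j=6: u_6=27/44 ∈ [5/9, 40/63) → index 6
j=7: u_7=31/44 ∈ [40/63, 7/9) → index 7
j=8: u_8=35/44 ∈ [7/9, 17/21) → index 8
j=9: u_9=39/44 ∈ [6/7, 1) → index 10
j=10: u_10=43/44 ∈ [6/7, 1) → index 10

0 2 2 3 5 5 6 7 8 10 10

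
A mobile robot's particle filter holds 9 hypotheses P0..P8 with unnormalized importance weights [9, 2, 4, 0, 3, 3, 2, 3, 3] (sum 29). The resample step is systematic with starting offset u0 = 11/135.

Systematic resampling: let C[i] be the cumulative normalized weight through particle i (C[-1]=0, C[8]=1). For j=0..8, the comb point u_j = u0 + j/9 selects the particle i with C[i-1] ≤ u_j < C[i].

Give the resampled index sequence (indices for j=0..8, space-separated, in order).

0 0 0 2 4 5 6 7 8

C = [9/29, 11/29, 15/29, 15/29, 18/29, 21/29, 23/29, 26/29, 1]
j=0: u_0=11/135 ∈ [0, 9/29) → index 0
j=1: u_1=26/135 ∈ [0, 9/29) → index 0
j=2: u_2=41/135 ∈ [0, 9/29) → index 0
j=3: u_3=56/135 ∈ [11/29, 15/29) → index 2
j=4: u_4=71/135 ∈ [15/29, 18/29) → index 4
j=5: u_5=86/135 ∈ [18/29, 21/29) → index 5
j=6: u_6=101/135 ∈ [21/29, 23/29) → index 6
j=7: u_7=116/135 ∈ [23/29, 26/29) → index 7
j=8: u_8=131/135 ∈ [26/29, 1) → index 8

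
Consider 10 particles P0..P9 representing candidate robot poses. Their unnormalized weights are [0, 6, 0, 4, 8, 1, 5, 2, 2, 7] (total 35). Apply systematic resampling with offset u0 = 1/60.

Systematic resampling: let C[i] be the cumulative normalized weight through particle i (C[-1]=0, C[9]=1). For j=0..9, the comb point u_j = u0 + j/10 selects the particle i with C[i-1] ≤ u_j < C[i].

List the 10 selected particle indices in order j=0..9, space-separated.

1 1 3 4 4 5 6 7 9 9

C = [0, 6/35, 6/35, 2/7, 18/35, 19/35, 24/35, 26/35, 4/5, 1]
j=0: u_0=1/60 ∈ [0, 6/35) → index 1
j=1: u_1=7/60 ∈ [0, 6/35) → index 1
j=2: u_2=13/60 ∈ [6/35, 2/7) → index 3
j=3: u_3=19/60 ∈ [2/7, 18/35) → index 4
j=4: u_4=5/12 ∈ [2/7, 18/35) → index 4
j=5: u_5=31/60 ∈ [18/35, 19/35) → index 5
j=6: u_6=37/60 ∈ [19/35, 24/35) → index 6
j=7: u_7=43/60 ∈ [24/35, 26/35) → index 7
j=8: u_8=49/60 ∈ [4/5, 1) → index 9
j=9: u_9=11/12 ∈ [4/5, 1) → index 9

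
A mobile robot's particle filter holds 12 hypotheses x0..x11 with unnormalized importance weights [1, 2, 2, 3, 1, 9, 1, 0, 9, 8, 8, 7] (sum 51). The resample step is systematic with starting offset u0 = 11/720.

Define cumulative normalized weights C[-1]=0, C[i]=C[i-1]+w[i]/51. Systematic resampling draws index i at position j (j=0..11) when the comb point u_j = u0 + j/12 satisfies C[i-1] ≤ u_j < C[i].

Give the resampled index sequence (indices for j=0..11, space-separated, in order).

0 3 5 5 5 8 8 9 9 10 10 11

C = [1/51, 1/17, 5/51, 8/51, 3/17, 6/17, 19/51, 19/51, 28/51, 12/17, 44/51, 1]
j=0: u_0=11/720 ∈ [0, 1/51) → index 0
j=1: u_1=71/720 ∈ [5/51, 8/51) → index 3
j=2: u_2=131/720 ∈ [3/17, 6/17) → index 5
j=3: u_3=191/720 ∈ [3/17, 6/17) → index 5
j=4: u_4=251/720 ∈ [3/17, 6/17) → index 5
j=5: u_5=311/720 ∈ [19/51, 28/51) → index 8
j=6: u_6=371/720 ∈ [19/51, 28/51) → index 8
j=7: u_7=431/720 ∈ [28/51, 12/17) → index 9
j=8: u_8=491/720 ∈ [28/51, 12/17) → index 9
j=9: u_9=551/720 ∈ [12/17, 44/51) → index 10
j=10: u_10=611/720 ∈ [12/17, 44/51) → index 10
j=11: u_11=671/720 ∈ [44/51, 1) → index 11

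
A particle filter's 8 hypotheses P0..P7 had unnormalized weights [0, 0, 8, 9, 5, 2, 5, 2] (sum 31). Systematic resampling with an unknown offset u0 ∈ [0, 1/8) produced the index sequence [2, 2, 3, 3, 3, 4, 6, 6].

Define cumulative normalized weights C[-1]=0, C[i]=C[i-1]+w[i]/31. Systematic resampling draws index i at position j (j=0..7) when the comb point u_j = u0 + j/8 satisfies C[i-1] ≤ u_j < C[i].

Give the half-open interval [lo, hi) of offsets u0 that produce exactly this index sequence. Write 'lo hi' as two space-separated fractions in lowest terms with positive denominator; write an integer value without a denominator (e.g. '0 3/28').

C = [0, 0, 8/31, 17/31, 22/31, 24/31, 29/31, 1]
j=0 picked index 2: u0 ∈ [0, 8/31)
j=1 picked index 2: u0 ∈ [-1/8, 33/248)
j=2 picked index 3: u0 ∈ [1/124, 37/124)
j=3 picked index 3: u0 ∈ [-29/248, 43/248)
j=4 picked index 3: u0 ∈ [-15/62, 3/62)
j=5 picked index 4: u0 ∈ [-19/248, 21/248)
j=6 picked index 6: u0 ∈ [3/124, 23/124)
j=7 picked index 6: u0 ∈ [-25/248, 15/248)
intersection: [3/124, 3/62)

3/124 3/62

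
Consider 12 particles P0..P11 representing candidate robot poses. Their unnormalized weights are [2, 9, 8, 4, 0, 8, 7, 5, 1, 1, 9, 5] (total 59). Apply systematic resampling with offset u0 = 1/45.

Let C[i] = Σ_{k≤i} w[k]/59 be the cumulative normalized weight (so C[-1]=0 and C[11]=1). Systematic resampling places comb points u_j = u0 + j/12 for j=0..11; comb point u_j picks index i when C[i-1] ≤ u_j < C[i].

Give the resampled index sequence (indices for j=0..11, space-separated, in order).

0 1 2 2 3 5 5 6 7 10 10 11

C = [2/59, 11/59, 19/59, 23/59, 23/59, 31/59, 38/59, 43/59, 44/59, 45/59, 54/59, 1]
j=0: u_0=1/45 ∈ [0, 2/59) → index 0
j=1: u_1=19/180 ∈ [2/59, 11/59) → index 1
j=2: u_2=17/90 ∈ [11/59, 19/59) → index 2
j=3: u_3=49/180 ∈ [11/59, 19/59) → index 2
j=4: u_4=16/45 ∈ [19/59, 23/59) → index 3
j=5: u_5=79/180 ∈ [23/59, 31/59) → index 5
j=6: u_6=47/90 ∈ [23/59, 31/59) → index 5
j=7: u_7=109/180 ∈ [31/59, 38/59) → index 6
j=8: u_8=31/45 ∈ [38/59, 43/59) → index 7
j=9: u_9=139/180 ∈ [45/59, 54/59) → index 10
j=10: u_10=77/90 ∈ [45/59, 54/59) → index 10
j=11: u_11=169/180 ∈ [54/59, 1) → index 11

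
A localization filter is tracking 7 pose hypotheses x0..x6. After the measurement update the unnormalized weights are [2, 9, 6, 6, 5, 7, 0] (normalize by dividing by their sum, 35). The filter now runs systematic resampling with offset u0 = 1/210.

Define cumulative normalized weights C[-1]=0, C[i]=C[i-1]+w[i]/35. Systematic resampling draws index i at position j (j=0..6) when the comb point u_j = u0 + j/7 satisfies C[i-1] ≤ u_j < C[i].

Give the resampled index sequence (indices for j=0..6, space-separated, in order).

C = [2/35, 11/35, 17/35, 23/35, 4/5, 1, 1]
j=0: u_0=1/210 ∈ [0, 2/35) → index 0
j=1: u_1=31/210 ∈ [2/35, 11/35) → index 1
j=2: u_2=61/210 ∈ [2/35, 11/35) → index 1
j=3: u_3=13/30 ∈ [11/35, 17/35) → index 2
j=4: u_4=121/210 ∈ [17/35, 23/35) → index 3
j=5: u_5=151/210 ∈ [23/35, 4/5) → index 4
j=6: u_6=181/210 ∈ [4/5, 1) → index 5

0 1 1 2 3 4 5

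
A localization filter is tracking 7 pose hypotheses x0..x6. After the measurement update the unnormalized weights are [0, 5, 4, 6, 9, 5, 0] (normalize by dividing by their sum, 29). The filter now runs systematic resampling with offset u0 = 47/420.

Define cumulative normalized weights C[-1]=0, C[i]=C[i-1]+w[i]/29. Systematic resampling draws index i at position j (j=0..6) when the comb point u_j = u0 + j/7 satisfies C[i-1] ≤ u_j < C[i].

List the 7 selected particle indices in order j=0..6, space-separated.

C = [0, 5/29, 9/29, 15/29, 24/29, 1, 1]
j=0: u_0=47/420 ∈ [0, 5/29) → index 1
j=1: u_1=107/420 ∈ [5/29, 9/29) → index 2
j=2: u_2=167/420 ∈ [9/29, 15/29) → index 3
j=3: u_3=227/420 ∈ [15/29, 24/29) → index 4
j=4: u_4=41/60 ∈ [15/29, 24/29) → index 4
j=5: u_5=347/420 ∈ [15/29, 24/29) → index 4
j=6: u_6=407/420 ∈ [24/29, 1) → index 5

1 2 3 4 4 4 5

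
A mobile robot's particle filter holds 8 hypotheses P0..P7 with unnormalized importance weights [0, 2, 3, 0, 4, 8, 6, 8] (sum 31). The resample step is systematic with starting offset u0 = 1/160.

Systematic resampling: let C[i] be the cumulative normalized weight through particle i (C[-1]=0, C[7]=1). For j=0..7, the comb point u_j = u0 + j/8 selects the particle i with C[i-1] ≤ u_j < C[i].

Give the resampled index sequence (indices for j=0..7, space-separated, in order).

C = [0, 2/31, 5/31, 5/31, 9/31, 17/31, 23/31, 1]
j=0: u_0=1/160 ∈ [0, 2/31) → index 1
j=1: u_1=21/160 ∈ [2/31, 5/31) → index 2
j=2: u_2=41/160 ∈ [5/31, 9/31) → index 4
j=3: u_3=61/160 ∈ [9/31, 17/31) → index 5
j=4: u_4=81/160 ∈ [9/31, 17/31) → index 5
j=5: u_5=101/160 ∈ [17/31, 23/31) → index 6
j=6: u_6=121/160 ∈ [23/31, 1) → index 7
j=7: u_7=141/160 ∈ [23/31, 1) → index 7

1 2 4 5 5 6 7 7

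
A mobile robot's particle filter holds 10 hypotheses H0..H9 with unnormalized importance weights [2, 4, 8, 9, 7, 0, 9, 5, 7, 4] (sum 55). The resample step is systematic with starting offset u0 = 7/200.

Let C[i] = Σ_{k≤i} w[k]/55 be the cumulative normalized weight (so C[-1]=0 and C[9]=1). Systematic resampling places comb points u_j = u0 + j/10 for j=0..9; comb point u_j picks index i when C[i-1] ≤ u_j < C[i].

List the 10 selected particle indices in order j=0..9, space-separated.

0 2 2 3 4 4 6 7 8 9

C = [2/55, 6/55, 14/55, 23/55, 6/11, 6/11, 39/55, 4/5, 51/55, 1]
j=0: u_0=7/200 ∈ [0, 2/55) → index 0
j=1: u_1=27/200 ∈ [6/55, 14/55) → index 2
j=2: u_2=47/200 ∈ [6/55, 14/55) → index 2
j=3: u_3=67/200 ∈ [14/55, 23/55) → index 3
j=4: u_4=87/200 ∈ [23/55, 6/11) → index 4
j=5: u_5=107/200 ∈ [23/55, 6/11) → index 4
j=6: u_6=127/200 ∈ [6/11, 39/55) → index 6
j=7: u_7=147/200 ∈ [39/55, 4/5) → index 7
j=8: u_8=167/200 ∈ [4/5, 51/55) → index 8
j=9: u_9=187/200 ∈ [51/55, 1) → index 9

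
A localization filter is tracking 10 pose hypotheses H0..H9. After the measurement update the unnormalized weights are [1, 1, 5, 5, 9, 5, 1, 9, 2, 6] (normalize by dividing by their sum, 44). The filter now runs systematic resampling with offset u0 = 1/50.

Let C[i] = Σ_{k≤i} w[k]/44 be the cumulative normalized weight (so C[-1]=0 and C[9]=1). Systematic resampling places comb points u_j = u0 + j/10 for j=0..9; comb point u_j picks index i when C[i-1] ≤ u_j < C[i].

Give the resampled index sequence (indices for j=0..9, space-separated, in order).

C = [1/44, 1/22, 7/44, 3/11, 21/44, 13/22, 27/44, 9/11, 19/22, 1]
j=0: u_0=1/50 ∈ [0, 1/44) → index 0
j=1: u_1=3/25 ∈ [1/22, 7/44) → index 2
j=2: u_2=11/50 ∈ [7/44, 3/11) → index 3
j=3: u_3=8/25 ∈ [3/11, 21/44) → index 4
j=4: u_4=21/50 ∈ [3/11, 21/44) → index 4
j=5: u_5=13/25 ∈ [21/44, 13/22) → index 5
j=6: u_6=31/50 ∈ [27/44, 9/11) → index 7
j=7: u_7=18/25 ∈ [27/44, 9/11) → index 7
j=8: u_8=41/50 ∈ [9/11, 19/22) → index 8
j=9: u_9=23/25 ∈ [19/22, 1) → index 9

0 2 3 4 4 5 7 7 8 9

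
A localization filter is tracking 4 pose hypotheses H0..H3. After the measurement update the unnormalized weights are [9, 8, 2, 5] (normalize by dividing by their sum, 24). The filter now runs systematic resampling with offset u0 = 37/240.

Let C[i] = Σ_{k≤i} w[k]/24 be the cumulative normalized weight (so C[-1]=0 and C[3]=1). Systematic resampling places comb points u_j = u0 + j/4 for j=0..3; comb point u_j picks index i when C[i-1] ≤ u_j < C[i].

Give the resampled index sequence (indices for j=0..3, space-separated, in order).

0 1 1 3

C = [3/8, 17/24, 19/24, 1]
j=0: u_0=37/240 ∈ [0, 3/8) → index 0
j=1: u_1=97/240 ∈ [3/8, 17/24) → index 1
j=2: u_2=157/240 ∈ [3/8, 17/24) → index 1
j=3: u_3=217/240 ∈ [19/24, 1) → index 3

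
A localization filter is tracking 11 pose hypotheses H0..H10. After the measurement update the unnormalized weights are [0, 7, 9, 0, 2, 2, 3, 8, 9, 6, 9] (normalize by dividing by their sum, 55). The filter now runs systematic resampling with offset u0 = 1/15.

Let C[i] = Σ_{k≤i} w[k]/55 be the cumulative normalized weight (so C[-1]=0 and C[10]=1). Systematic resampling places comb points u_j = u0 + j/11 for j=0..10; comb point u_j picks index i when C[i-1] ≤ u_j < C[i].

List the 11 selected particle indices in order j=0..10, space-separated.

1 2 2 5 7 7 8 8 9 10 10

C = [0, 7/55, 16/55, 16/55, 18/55, 4/11, 23/55, 31/55, 8/11, 46/55, 1]
j=0: u_0=1/15 ∈ [0, 7/55) → index 1
j=1: u_1=26/165 ∈ [7/55, 16/55) → index 2
j=2: u_2=41/165 ∈ [7/55, 16/55) → index 2
j=3: u_3=56/165 ∈ [18/55, 4/11) → index 5
j=4: u_4=71/165 ∈ [23/55, 31/55) → index 7
j=5: u_5=86/165 ∈ [23/55, 31/55) → index 7
j=6: u_6=101/165 ∈ [31/55, 8/11) → index 8
j=7: u_7=116/165 ∈ [31/55, 8/11) → index 8
j=8: u_8=131/165 ∈ [8/11, 46/55) → index 9
j=9: u_9=146/165 ∈ [46/55, 1) → index 10
j=10: u_10=161/165 ∈ [46/55, 1) → index 10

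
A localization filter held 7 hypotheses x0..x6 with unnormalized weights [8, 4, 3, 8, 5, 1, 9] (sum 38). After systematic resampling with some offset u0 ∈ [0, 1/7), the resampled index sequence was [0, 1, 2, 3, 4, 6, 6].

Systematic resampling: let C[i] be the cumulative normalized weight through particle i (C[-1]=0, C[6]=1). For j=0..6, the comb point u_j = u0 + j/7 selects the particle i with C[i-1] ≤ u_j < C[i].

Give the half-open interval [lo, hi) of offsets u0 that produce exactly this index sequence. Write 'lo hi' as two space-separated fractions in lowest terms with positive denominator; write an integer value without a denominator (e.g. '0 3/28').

C = [4/19, 6/19, 15/38, 23/38, 14/19, 29/38, 1]
j=0 picked index 0: u0 ∈ [0, 4/19)
j=1 picked index 1: u0 ∈ [9/133, 23/133)
j=2 picked index 2: u0 ∈ [4/133, 29/266)
j=3 picked index 3: u0 ∈ [-9/266, 47/266)
j=4 picked index 4: u0 ∈ [9/266, 22/133)
j=5 picked index 6: u0 ∈ [13/266, 2/7)
j=6 picked index 6: u0 ∈ [-25/266, 1/7)
intersection: [9/133, 29/266)

9/133 29/266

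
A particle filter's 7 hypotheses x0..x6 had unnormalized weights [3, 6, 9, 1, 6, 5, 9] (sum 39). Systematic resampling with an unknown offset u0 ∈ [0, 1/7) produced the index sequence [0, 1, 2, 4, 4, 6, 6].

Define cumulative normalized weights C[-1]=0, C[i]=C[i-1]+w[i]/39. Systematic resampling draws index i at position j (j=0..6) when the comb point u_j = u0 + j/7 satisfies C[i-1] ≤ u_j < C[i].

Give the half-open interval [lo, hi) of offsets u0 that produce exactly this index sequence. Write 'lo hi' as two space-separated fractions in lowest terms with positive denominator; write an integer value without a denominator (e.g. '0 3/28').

16/273 19/273

C = [1/13, 3/13, 6/13, 19/39, 25/39, 10/13, 1]
j=0 picked index 0: u0 ∈ [0, 1/13)
j=1 picked index 1: u0 ∈ [-6/91, 8/91)
j=2 picked index 2: u0 ∈ [-5/91, 16/91)
j=3 picked index 4: u0 ∈ [16/273, 58/273)
j=4 picked index 4: u0 ∈ [-23/273, 19/273)
j=5 picked index 6: u0 ∈ [5/91, 2/7)
j=6 picked index 6: u0 ∈ [-8/91, 1/7)
intersection: [16/273, 19/273)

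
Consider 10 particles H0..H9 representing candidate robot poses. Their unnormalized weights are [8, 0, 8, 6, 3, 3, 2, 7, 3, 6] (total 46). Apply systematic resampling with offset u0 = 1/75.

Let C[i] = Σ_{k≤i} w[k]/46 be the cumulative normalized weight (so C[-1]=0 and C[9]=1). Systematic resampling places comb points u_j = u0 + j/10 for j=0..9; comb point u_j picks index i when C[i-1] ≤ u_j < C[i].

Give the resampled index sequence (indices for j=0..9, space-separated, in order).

0 0 2 2 3 4 6 7 8 9

C = [4/23, 4/23, 8/23, 11/23, 25/46, 14/23, 15/23, 37/46, 20/23, 1]
j=0: u_0=1/75 ∈ [0, 4/23) → index 0
j=1: u_1=17/150 ∈ [0, 4/23) → index 0
j=2: u_2=16/75 ∈ [4/23, 8/23) → index 2
j=3: u_3=47/150 ∈ [4/23, 8/23) → index 2
j=4: u_4=31/75 ∈ [8/23, 11/23) → index 3
j=5: u_5=77/150 ∈ [11/23, 25/46) → index 4
j=6: u_6=46/75 ∈ [14/23, 15/23) → index 6
j=7: u_7=107/150 ∈ [15/23, 37/46) → index 7
j=8: u_8=61/75 ∈ [37/46, 20/23) → index 8
j=9: u_9=137/150 ∈ [20/23, 1) → index 9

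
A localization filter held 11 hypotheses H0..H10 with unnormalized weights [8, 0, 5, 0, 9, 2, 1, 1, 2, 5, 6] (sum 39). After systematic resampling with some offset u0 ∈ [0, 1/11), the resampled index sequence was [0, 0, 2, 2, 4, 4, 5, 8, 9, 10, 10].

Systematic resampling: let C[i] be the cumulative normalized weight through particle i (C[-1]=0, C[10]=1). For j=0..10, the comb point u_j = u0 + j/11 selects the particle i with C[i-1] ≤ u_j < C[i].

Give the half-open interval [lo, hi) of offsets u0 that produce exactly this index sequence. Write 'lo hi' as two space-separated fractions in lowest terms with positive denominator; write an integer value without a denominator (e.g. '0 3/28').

C = [8/39, 8/39, 1/3, 1/3, 22/39, 8/13, 25/39, 2/3, 28/39, 11/13, 1]
j=0 picked index 0: u0 ∈ [0, 8/39)
j=1 picked index 0: u0 ∈ [-1/11, 49/429)
j=2 picked index 2: u0 ∈ [10/429, 5/33)
j=3 picked index 2: u0 ∈ [-29/429, 2/33)
j=4 picked index 4: u0 ∈ [-1/33, 86/429)
j=5 picked index 4: u0 ∈ [-4/33, 47/429)
j=6 picked index 5: u0 ∈ [8/429, 10/143)
j=7 picked index 8: u0 ∈ [1/33, 35/429)
j=8 picked index 9: u0 ∈ [-4/429, 17/143)
j=9 picked index 10: u0 ∈ [4/143, 2/11)
j=10 picked index 10: u0 ∈ [-9/143, 1/11)
intersection: [1/33, 2/33)

1/33 2/33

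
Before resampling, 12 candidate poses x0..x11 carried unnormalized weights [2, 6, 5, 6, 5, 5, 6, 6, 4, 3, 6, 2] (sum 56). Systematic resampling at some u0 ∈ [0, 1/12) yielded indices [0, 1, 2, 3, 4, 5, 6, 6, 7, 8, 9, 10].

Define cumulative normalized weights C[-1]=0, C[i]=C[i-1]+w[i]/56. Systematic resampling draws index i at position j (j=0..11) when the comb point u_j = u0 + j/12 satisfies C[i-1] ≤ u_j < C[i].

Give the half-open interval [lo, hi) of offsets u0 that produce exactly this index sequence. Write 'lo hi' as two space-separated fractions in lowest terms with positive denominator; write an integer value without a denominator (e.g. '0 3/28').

1/56 1/42

C = [1/28, 1/7, 13/56, 19/56, 3/7, 29/56, 5/8, 41/56, 45/56, 6/7, 27/28, 1]
j=0 picked index 0: u0 ∈ [0, 1/28)
j=1 picked index 1: u0 ∈ [-1/21, 5/84)
j=2 picked index 2: u0 ∈ [-1/42, 11/168)
j=3 picked index 3: u0 ∈ [-1/56, 5/56)
j=4 picked index 4: u0 ∈ [1/168, 2/21)
j=5 picked index 5: u0 ∈ [1/84, 17/168)
j=6 picked index 6: u0 ∈ [1/56, 1/8)
j=7 picked index 6: u0 ∈ [-11/168, 1/24)
j=8 picked index 7: u0 ∈ [-1/24, 11/168)
j=9 picked index 8: u0 ∈ [-1/56, 3/56)
j=10 picked index 9: u0 ∈ [-5/168, 1/42)
j=11 picked index 10: u0 ∈ [-5/84, 1/21)
intersection: [1/56, 1/42)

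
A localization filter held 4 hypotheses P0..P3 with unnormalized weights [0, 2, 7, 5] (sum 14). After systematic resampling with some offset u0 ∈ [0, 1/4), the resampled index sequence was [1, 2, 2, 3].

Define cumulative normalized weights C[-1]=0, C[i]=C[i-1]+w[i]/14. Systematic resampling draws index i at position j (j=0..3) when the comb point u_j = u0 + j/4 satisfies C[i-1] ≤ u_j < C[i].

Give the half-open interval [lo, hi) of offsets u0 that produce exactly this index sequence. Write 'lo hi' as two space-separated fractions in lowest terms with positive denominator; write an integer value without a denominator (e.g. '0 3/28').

0 1/7

C = [0, 1/7, 9/14, 1]
j=0 picked index 1: u0 ∈ [0, 1/7)
j=1 picked index 2: u0 ∈ [-3/28, 11/28)
j=2 picked index 2: u0 ∈ [-5/14, 1/7)
j=3 picked index 3: u0 ∈ [-3/28, 1/4)
intersection: [0, 1/7)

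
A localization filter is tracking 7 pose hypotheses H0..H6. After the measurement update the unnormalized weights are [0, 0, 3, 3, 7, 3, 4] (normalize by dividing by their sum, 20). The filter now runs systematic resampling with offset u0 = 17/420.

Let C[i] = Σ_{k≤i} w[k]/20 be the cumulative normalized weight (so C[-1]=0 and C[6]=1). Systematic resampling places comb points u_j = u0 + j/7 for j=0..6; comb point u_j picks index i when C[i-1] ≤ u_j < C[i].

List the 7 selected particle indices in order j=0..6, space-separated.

2 3 4 4 4 5 6

C = [0, 0, 3/20, 3/10, 13/20, 4/5, 1]
j=0: u_0=17/420 ∈ [0, 3/20) → index 2
j=1: u_1=11/60 ∈ [3/20, 3/10) → index 3
j=2: u_2=137/420 ∈ [3/10, 13/20) → index 4
j=3: u_3=197/420 ∈ [3/10, 13/20) → index 4
j=4: u_4=257/420 ∈ [3/10, 13/20) → index 4
j=5: u_5=317/420 ∈ [13/20, 4/5) → index 5
j=6: u_6=377/420 ∈ [4/5, 1) → index 6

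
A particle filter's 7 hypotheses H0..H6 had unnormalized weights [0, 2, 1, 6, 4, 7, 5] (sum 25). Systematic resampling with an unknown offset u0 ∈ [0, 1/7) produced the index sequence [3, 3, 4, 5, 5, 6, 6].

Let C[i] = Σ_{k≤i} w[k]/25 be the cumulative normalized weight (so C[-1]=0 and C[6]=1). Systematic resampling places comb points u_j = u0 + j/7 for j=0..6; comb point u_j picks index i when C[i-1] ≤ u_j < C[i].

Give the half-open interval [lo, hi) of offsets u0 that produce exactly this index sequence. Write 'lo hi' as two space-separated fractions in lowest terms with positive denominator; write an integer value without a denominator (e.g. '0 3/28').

3/25 1/7

C = [0, 2/25, 3/25, 9/25, 13/25, 4/5, 1]
j=0 picked index 3: u0 ∈ [3/25, 9/25)
j=1 picked index 3: u0 ∈ [-4/175, 38/175)
j=2 picked index 4: u0 ∈ [13/175, 41/175)
j=3 picked index 5: u0 ∈ [16/175, 13/35)
j=4 picked index 5: u0 ∈ [-9/175, 8/35)
j=5 picked index 6: u0 ∈ [3/35, 2/7)
j=6 picked index 6: u0 ∈ [-2/35, 1/7)
intersection: [3/25, 1/7)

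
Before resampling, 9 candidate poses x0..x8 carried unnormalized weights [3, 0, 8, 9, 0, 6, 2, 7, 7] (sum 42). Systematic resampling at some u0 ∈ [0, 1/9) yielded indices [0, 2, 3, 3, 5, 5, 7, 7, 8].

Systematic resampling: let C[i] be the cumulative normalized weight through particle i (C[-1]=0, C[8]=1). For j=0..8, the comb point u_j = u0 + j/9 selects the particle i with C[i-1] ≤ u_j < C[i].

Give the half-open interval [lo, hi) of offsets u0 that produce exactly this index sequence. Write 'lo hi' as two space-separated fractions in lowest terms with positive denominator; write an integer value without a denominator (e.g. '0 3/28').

5/126 1/18

C = [1/14, 1/14, 11/42, 10/21, 10/21, 13/21, 2/3, 5/6, 1]
j=0 picked index 0: u0 ∈ [0, 1/14)
j=1 picked index 2: u0 ∈ [-5/126, 19/126)
j=2 picked index 3: u0 ∈ [5/126, 16/63)
j=3 picked index 3: u0 ∈ [-1/14, 1/7)
j=4 picked index 5: u0 ∈ [2/63, 11/63)
j=5 picked index 5: u0 ∈ [-5/63, 4/63)
j=6 picked index 7: u0 ∈ [0, 1/6)
j=7 picked index 7: u0 ∈ [-1/9, 1/18)
j=8 picked index 8: u0 ∈ [-1/18, 1/9)
intersection: [5/126, 1/18)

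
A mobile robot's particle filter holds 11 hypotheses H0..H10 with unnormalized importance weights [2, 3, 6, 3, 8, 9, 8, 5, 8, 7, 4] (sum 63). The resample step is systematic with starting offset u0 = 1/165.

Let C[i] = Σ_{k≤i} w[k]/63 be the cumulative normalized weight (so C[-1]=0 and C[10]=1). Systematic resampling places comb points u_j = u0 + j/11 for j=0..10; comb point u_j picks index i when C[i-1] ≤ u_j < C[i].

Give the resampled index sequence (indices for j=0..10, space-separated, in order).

0 2 3 4 5 5 6 7 8 8 9

C = [2/63, 5/63, 11/63, 2/9, 22/63, 31/63, 13/21, 44/63, 52/63, 59/63, 1]
j=0: u_0=1/165 ∈ [0, 2/63) → index 0
j=1: u_1=16/165 ∈ [5/63, 11/63) → index 2
j=2: u_2=31/165 ∈ [11/63, 2/9) → index 3
j=3: u_3=46/165 ∈ [2/9, 22/63) → index 4
j=4: u_4=61/165 ∈ [22/63, 31/63) → index 5
j=5: u_5=76/165 ∈ [22/63, 31/63) → index 5
j=6: u_6=91/165 ∈ [31/63, 13/21) → index 6
j=7: u_7=106/165 ∈ [13/21, 44/63) → index 7
j=8: u_8=11/15 ∈ [44/63, 52/63) → index 8
j=9: u_9=136/165 ∈ [44/63, 52/63) → index 8
j=10: u_10=151/165 ∈ [52/63, 59/63) → index 9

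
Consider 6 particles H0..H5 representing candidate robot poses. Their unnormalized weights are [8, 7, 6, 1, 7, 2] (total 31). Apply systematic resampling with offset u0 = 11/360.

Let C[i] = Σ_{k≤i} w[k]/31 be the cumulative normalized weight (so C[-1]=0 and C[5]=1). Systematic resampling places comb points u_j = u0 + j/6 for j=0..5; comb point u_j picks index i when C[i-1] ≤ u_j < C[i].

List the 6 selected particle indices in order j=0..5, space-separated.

0 0 1 2 3 4

C = [8/31, 15/31, 21/31, 22/31, 29/31, 1]
j=0: u_0=11/360 ∈ [0, 8/31) → index 0
j=1: u_1=71/360 ∈ [0, 8/31) → index 0
j=2: u_2=131/360 ∈ [8/31, 15/31) → index 1
j=3: u_3=191/360 ∈ [15/31, 21/31) → index 2
j=4: u_4=251/360 ∈ [21/31, 22/31) → index 3
j=5: u_5=311/360 ∈ [22/31, 29/31) → index 4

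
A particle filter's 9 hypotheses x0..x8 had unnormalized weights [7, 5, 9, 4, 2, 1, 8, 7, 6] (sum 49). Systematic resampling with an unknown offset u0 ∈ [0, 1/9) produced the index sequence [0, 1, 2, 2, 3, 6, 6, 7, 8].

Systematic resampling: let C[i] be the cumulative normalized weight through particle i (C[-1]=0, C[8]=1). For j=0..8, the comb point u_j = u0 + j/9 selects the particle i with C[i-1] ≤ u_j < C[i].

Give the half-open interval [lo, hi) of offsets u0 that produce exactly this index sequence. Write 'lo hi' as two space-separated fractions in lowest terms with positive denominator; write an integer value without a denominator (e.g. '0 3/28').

C = [1/7, 12/49, 3/7, 25/49, 27/49, 4/7, 36/49, 43/49, 1]
j=0 picked index 0: u0 ∈ [0, 1/7)
j=1 picked index 1: u0 ∈ [2/63, 59/441)
j=2 picked index 2: u0 ∈ [10/441, 13/63)
j=3 picked index 2: u0 ∈ [-13/147, 2/21)
j=4 picked index 3: u0 ∈ [-1/63, 29/441)
j=5 picked index 6: u0 ∈ [1/63, 79/441)
j=6 picked index 6: u0 ∈ [-2/21, 10/147)
j=7 picked index 7: u0 ∈ [-19/441, 44/441)
j=8 picked index 8: u0 ∈ [-5/441, 1/9)
intersection: [2/63, 29/441)

2/63 29/441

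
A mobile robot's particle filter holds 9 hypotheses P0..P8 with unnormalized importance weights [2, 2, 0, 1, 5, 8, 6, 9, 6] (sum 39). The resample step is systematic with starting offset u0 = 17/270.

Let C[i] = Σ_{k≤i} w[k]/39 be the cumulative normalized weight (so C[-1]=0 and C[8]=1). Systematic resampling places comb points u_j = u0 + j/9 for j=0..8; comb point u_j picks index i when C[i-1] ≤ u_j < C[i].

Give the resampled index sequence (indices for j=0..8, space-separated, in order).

C = [2/39, 4/39, 4/39, 5/39, 10/39, 6/13, 8/13, 11/13, 1]
j=0: u_0=17/270 ∈ [2/39, 4/39) → index 1
j=1: u_1=47/270 ∈ [5/39, 10/39) → index 4
j=2: u_2=77/270 ∈ [10/39, 6/13) → index 5
j=3: u_3=107/270 ∈ [10/39, 6/13) → index 5
j=4: u_4=137/270 ∈ [6/13, 8/13) → index 6
j=5: u_5=167/270 ∈ [8/13, 11/13) → index 7
j=6: u_6=197/270 ∈ [8/13, 11/13) → index 7
j=7: u_7=227/270 ∈ [8/13, 11/13) → index 7
j=8: u_8=257/270 ∈ [11/13, 1) → index 8

1 4 5 5 6 7 7 7 8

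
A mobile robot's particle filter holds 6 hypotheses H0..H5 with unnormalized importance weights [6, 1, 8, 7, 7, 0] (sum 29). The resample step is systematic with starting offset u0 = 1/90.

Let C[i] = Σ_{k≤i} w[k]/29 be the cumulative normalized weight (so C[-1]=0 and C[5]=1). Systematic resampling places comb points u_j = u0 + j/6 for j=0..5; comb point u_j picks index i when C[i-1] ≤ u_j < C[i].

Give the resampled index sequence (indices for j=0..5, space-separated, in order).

0 0 2 2 3 4

C = [6/29, 7/29, 15/29, 22/29, 1, 1]
j=0: u_0=1/90 ∈ [0, 6/29) → index 0
j=1: u_1=8/45 ∈ [0, 6/29) → index 0
j=2: u_2=31/90 ∈ [7/29, 15/29) → index 2
j=3: u_3=23/45 ∈ [7/29, 15/29) → index 2
j=4: u_4=61/90 ∈ [15/29, 22/29) → index 3
j=5: u_5=38/45 ∈ [22/29, 1) → index 4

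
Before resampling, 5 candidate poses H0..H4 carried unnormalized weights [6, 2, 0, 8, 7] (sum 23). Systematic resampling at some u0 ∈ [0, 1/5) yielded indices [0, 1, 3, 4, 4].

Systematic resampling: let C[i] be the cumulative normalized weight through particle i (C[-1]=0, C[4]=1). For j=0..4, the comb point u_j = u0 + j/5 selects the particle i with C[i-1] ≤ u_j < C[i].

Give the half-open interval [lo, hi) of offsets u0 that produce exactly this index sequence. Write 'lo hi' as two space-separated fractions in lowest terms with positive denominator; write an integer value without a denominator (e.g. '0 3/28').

C = [6/23, 8/23, 8/23, 16/23, 1]
j=0 picked index 0: u0 ∈ [0, 6/23)
j=1 picked index 1: u0 ∈ [7/115, 17/115)
j=2 picked index 3: u0 ∈ [-6/115, 34/115)
j=3 picked index 4: u0 ∈ [11/115, 2/5)
j=4 picked index 4: u0 ∈ [-12/115, 1/5)
intersection: [11/115, 17/115)

11/115 17/115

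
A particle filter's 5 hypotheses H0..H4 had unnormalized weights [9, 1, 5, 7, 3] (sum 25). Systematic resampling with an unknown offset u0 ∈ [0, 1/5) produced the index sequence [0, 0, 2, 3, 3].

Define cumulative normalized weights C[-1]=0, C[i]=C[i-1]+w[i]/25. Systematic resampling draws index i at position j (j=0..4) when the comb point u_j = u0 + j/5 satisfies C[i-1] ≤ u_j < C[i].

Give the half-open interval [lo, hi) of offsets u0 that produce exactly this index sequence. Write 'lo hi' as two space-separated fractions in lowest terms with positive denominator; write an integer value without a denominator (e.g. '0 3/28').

0 2/25

C = [9/25, 2/5, 3/5, 22/25, 1]
j=0 picked index 0: u0 ∈ [0, 9/25)
j=1 picked index 0: u0 ∈ [-1/5, 4/25)
j=2 picked index 2: u0 ∈ [0, 1/5)
j=3 picked index 3: u0 ∈ [0, 7/25)
j=4 picked index 3: u0 ∈ [-1/5, 2/25)
intersection: [0, 2/25)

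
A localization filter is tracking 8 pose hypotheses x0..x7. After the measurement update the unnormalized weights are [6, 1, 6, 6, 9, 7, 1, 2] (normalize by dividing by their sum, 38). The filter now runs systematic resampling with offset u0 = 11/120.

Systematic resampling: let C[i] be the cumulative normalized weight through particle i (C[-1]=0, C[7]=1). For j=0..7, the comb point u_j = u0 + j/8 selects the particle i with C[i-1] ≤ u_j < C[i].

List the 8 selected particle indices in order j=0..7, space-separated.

0 2 2 3 4 4 5 7

C = [3/19, 7/38, 13/38, 1/2, 14/19, 35/38, 18/19, 1]
j=0: u_0=11/120 ∈ [0, 3/19) → index 0
j=1: u_1=13/60 ∈ [7/38, 13/38) → index 2
j=2: u_2=41/120 ∈ [7/38, 13/38) → index 2
j=3: u_3=7/15 ∈ [13/38, 1/2) → index 3
j=4: u_4=71/120 ∈ [1/2, 14/19) → index 4
j=5: u_5=43/60 ∈ [1/2, 14/19) → index 4
j=6: u_6=101/120 ∈ [14/19, 35/38) → index 5
j=7: u_7=29/30 ∈ [18/19, 1) → index 7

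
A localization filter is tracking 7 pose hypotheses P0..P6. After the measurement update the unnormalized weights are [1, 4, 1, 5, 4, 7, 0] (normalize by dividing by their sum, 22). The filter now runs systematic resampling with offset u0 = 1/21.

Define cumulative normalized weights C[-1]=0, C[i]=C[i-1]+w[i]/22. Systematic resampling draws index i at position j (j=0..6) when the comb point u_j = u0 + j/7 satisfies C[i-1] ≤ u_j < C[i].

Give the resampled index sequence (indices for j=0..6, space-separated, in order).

C = [1/22, 5/22, 3/11, 1/2, 15/22, 1, 1]
j=0: u_0=1/21 ∈ [1/22, 5/22) → index 1
j=1: u_1=4/21 ∈ [1/22, 5/22) → index 1
j=2: u_2=1/3 ∈ [3/11, 1/2) → index 3
j=3: u_3=10/21 ∈ [3/11, 1/2) → index 3
j=4: u_4=13/21 ∈ [1/2, 15/22) → index 4
j=5: u_5=16/21 ∈ [15/22, 1) → index 5
j=6: u_6=19/21 ∈ [15/22, 1) → index 5

1 1 3 3 4 5 5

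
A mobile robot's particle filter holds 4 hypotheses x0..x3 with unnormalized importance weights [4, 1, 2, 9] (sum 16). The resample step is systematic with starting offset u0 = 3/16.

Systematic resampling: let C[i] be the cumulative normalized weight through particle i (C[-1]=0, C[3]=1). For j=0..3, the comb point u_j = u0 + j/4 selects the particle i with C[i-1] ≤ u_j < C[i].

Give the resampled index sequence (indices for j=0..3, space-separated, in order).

C = [1/4, 5/16, 7/16, 1]
j=0: u_0=3/16 ∈ [0, 1/4) → index 0
j=1: u_1=7/16 ∈ [7/16, 1) → index 3
j=2: u_2=11/16 ∈ [7/16, 1) → index 3
j=3: u_3=15/16 ∈ [7/16, 1) → index 3

0 3 3 3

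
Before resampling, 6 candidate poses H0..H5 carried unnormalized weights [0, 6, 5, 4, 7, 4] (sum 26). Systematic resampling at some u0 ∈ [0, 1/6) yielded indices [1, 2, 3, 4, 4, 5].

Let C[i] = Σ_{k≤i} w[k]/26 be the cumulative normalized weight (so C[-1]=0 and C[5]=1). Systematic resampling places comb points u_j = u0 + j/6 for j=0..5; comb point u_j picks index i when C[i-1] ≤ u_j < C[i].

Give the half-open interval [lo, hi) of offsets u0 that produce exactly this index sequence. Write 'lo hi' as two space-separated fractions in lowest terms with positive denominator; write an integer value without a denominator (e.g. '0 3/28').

7/78 1/6

C = [0, 3/13, 11/26, 15/26, 11/13, 1]
j=0 picked index 1: u0 ∈ [0, 3/13)
j=1 picked index 2: u0 ∈ [5/78, 10/39)
j=2 picked index 3: u0 ∈ [7/78, 19/78)
j=3 picked index 4: u0 ∈ [1/13, 9/26)
j=4 picked index 4: u0 ∈ [-7/78, 7/39)
j=5 picked index 5: u0 ∈ [1/78, 1/6)
intersection: [7/78, 1/6)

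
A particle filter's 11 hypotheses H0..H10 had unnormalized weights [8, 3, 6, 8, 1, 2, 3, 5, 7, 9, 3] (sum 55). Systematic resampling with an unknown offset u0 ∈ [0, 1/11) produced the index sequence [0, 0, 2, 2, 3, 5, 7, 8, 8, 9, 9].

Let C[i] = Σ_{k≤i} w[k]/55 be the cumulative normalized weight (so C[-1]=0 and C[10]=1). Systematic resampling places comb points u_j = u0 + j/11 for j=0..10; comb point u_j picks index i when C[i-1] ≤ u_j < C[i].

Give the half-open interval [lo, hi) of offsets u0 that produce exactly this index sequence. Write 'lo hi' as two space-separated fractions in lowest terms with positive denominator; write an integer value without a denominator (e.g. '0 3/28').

1/55 2/55

C = [8/55, 1/5, 17/55, 5/11, 26/55, 28/55, 31/55, 36/55, 43/55, 52/55, 1]
j=0 picked index 0: u0 ∈ [0, 8/55)
j=1 picked index 0: u0 ∈ [-1/11, 3/55)
j=2 picked index 2: u0 ∈ [1/55, 7/55)
j=3 picked index 2: u0 ∈ [-4/55, 2/55)
j=4 picked index 3: u0 ∈ [-3/55, 1/11)
j=5 picked index 5: u0 ∈ [1/55, 3/55)
j=6 picked index 7: u0 ∈ [1/55, 6/55)
j=7 picked index 8: u0 ∈ [1/55, 8/55)
j=8 picked index 8: u0 ∈ [-4/55, 3/55)
j=9 picked index 9: u0 ∈ [-2/55, 7/55)
j=10 picked index 9: u0 ∈ [-7/55, 2/55)
intersection: [1/55, 2/55)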